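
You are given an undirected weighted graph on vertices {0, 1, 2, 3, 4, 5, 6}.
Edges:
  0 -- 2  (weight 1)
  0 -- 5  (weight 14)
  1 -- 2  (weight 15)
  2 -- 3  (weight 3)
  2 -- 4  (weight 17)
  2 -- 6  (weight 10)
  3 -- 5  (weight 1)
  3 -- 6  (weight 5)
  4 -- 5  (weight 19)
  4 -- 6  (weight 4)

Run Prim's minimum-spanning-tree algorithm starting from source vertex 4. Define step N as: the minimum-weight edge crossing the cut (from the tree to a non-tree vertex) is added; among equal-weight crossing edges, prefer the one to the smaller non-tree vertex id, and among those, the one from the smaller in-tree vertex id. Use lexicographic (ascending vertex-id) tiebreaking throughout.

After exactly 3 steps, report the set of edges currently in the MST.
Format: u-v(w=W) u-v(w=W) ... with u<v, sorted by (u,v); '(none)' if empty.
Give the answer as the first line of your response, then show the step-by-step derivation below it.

3-5(w=1) 3-6(w=5) 4-6(w=4)

step 1: add edge 4-6 (w=4); MST = {4-6(w=4)}
step 2: add edge 3-6 (w=5); MST = {3-6(w=5) 4-6(w=4)}
step 3: add edge 3-5 (w=1); MST = {3-5(w=1) 3-6(w=5) 4-6(w=4)}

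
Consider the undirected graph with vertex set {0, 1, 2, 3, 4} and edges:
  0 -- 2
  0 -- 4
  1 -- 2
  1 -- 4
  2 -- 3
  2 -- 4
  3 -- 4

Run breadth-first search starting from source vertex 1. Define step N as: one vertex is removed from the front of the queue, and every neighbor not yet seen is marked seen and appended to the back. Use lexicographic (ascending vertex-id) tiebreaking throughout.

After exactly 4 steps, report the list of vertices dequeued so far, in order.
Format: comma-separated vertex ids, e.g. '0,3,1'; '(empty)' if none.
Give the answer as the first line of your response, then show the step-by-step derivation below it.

1,2,4,0

step 1: dequeue 1; queue=[2,4]; order=1
step 2: dequeue 2; queue=[4,0,3]; order=1,2
step 3: dequeue 4; queue=[0,3]; order=1,2,4
step 4: dequeue 0; queue=[3]; order=1,2,4,0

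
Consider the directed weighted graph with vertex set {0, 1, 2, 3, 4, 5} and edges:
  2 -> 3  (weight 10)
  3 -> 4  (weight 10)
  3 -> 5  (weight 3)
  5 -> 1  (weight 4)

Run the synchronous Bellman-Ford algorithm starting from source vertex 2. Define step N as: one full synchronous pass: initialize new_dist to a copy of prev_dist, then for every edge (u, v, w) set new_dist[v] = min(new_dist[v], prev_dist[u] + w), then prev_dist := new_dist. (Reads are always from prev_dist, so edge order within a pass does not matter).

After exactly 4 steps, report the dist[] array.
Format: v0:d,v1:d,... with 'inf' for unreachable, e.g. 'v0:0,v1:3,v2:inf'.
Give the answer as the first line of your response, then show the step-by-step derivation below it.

v0:inf,v1:17,v2:0,v3:10,v4:20,v5:13

step 1: dist = v0:inf,v1:inf,v2:0,v3:10,v4:inf,v5:inf
step 2: dist = v0:inf,v1:inf,v2:0,v3:10,v4:20,v5:13
step 3: dist = v0:inf,v1:17,v2:0,v3:10,v4:20,v5:13
step 4: dist = v0:inf,v1:17,v2:0,v3:10,v4:20,v5:13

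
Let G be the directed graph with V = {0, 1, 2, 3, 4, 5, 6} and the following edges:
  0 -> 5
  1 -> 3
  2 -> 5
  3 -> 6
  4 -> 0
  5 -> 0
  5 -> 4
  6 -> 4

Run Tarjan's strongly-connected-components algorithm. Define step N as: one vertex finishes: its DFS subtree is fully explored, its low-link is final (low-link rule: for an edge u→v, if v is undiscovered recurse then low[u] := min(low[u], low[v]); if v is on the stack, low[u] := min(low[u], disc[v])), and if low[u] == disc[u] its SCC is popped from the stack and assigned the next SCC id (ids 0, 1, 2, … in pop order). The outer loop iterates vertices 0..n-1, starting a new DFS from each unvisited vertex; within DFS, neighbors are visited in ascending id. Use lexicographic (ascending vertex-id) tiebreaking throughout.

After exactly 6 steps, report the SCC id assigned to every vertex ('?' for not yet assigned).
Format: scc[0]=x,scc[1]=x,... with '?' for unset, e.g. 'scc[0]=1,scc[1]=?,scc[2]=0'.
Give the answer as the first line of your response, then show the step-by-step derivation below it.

scc[0]=0,scc[1]=3,scc[2]=?,scc[3]=2,scc[4]=0,scc[5]=0,scc[6]=1

step 1: low=(low[0]=0,low[1]=?,low[2]=?,low[3]=?,low[4]=0,low[5]=0,low[6]=?); scc=(scc[0]=?,scc[1]=?,scc[2]=?,scc[3]=?,scc[4]=?,scc[5]=?,scc[6]=?)
step 2: low=(low[0]=0,low[1]=?,low[2]=?,low[3]=?,low[4]=0,low[5]=0,low[6]=?); scc=(scc[0]=?,scc[1]=?,scc[2]=?,scc[3]=?,scc[4]=?,scc[5]=?,scc[6]=?)
step 3: low=(low[0]=0,low[1]=?,low[2]=?,low[3]=?,low[4]=0,low[5]=0,low[6]=?); scc=(scc[0]=0,scc[1]=?,scc[2]=?,scc[3]=?,scc[4]=0,scc[5]=0,scc[6]=?)
step 4: low=(low[0]=0,low[1]=3,low[2]=?,low[3]=4,low[4]=0,low[5]=0,low[6]=5); scc=(scc[0]=0,scc[1]=?,scc[2]=?,scc[3]=?,scc[4]=0,scc[5]=0,scc[6]=1)
step 5: low=(low[0]=0,low[1]=3,low[2]=?,low[3]=4,low[4]=0,low[5]=0,low[6]=5); scc=(scc[0]=0,scc[1]=?,scc[2]=?,scc[3]=2,scc[4]=0,scc[5]=0,scc[6]=1)
step 6: low=(low[0]=0,low[1]=3,low[2]=?,low[3]=4,low[4]=0,low[5]=0,low[6]=5); scc=(scc[0]=0,scc[1]=3,scc[2]=?,scc[3]=2,scc[4]=0,scc[5]=0,scc[6]=1)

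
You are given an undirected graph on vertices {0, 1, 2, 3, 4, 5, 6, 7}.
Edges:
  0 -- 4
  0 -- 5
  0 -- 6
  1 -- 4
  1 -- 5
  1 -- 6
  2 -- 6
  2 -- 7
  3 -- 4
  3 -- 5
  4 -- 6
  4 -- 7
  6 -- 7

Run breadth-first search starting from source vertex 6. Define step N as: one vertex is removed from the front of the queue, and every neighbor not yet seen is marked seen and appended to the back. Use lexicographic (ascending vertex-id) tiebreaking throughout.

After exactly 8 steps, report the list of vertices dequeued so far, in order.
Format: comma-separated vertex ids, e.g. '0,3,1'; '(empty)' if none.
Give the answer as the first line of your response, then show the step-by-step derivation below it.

6,0,1,2,4,7,5,3

step 1: dequeue 6; queue=[0,1,2,4,7]; order=6
step 2: dequeue 0; queue=[1,2,4,7,5]; order=6,0
step 3: dequeue 1; queue=[2,4,7,5]; order=6,0,1
step 4: dequeue 2; queue=[4,7,5]; order=6,0,1,2
step 5: dequeue 4; queue=[7,5,3]; order=6,0,1,2,4
step 6: dequeue 7; queue=[5,3]; order=6,0,1,2,4,7
step 7: dequeue 5; queue=[3]; order=6,0,1,2,4,7,5
step 8: dequeue 3; queue=[(empty)]; order=6,0,1,2,4,7,5,3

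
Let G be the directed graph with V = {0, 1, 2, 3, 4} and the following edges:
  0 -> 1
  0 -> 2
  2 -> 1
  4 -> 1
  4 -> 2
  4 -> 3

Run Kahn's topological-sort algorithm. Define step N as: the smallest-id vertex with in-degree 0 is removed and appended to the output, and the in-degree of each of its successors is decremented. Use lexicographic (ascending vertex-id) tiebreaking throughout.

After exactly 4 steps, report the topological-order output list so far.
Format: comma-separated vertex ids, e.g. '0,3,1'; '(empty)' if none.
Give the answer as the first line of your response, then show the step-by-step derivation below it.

0,4,2,1

step 1: output 0; order=[0]; indeg=(0,2,1,1,0)
step 2: output 4; order=[0,4]; indeg=(0,1,0,0,0)
step 3: output 2; order=[0,4,2]; indeg=(0,0,0,0,0)
step 4: output 1; order=[0,4,2,1]; indeg=(0,0,0,0,0)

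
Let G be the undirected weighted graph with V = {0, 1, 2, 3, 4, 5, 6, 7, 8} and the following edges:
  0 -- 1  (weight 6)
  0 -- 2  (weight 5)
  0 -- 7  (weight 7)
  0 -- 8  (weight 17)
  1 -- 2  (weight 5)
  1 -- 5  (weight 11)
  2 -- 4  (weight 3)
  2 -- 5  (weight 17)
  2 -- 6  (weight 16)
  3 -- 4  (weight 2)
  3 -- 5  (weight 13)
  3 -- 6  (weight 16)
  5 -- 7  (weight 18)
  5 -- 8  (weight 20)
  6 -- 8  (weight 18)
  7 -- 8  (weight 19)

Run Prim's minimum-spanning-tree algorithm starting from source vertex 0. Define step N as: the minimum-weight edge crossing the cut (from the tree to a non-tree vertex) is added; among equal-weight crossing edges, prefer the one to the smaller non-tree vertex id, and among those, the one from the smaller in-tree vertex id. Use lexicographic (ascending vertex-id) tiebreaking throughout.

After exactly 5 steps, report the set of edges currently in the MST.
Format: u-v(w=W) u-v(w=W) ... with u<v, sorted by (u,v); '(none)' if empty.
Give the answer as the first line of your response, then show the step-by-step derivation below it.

0-2(w=5) 0-7(w=7) 1-2(w=5) 2-4(w=3) 3-4(w=2)

step 1: add edge 0-2 (w=5); MST = {0-2(w=5)}
step 2: add edge 2-4 (w=3); MST = {0-2(w=5) 2-4(w=3)}
step 3: add edge 3-4 (w=2); MST = {0-2(w=5) 2-4(w=3) 3-4(w=2)}
step 4: add edge 1-2 (w=5); MST = {0-2(w=5) 1-2(w=5) 2-4(w=3) 3-4(w=2)}
step 5: add edge 0-7 (w=7); MST = {0-2(w=5) 0-7(w=7) 1-2(w=5) 2-4(w=3) 3-4(w=2)}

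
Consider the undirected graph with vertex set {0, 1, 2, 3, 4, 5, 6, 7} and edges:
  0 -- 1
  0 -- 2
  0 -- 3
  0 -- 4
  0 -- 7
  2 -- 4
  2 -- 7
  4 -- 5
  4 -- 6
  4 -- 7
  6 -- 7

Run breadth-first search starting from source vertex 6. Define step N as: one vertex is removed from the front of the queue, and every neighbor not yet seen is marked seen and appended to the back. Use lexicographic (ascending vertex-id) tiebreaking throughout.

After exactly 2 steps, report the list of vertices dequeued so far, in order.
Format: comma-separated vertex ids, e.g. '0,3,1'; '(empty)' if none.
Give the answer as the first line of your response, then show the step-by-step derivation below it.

6,4

step 1: dequeue 6; queue=[4,7]; order=6
step 2: dequeue 4; queue=[7,0,2,5]; order=6,4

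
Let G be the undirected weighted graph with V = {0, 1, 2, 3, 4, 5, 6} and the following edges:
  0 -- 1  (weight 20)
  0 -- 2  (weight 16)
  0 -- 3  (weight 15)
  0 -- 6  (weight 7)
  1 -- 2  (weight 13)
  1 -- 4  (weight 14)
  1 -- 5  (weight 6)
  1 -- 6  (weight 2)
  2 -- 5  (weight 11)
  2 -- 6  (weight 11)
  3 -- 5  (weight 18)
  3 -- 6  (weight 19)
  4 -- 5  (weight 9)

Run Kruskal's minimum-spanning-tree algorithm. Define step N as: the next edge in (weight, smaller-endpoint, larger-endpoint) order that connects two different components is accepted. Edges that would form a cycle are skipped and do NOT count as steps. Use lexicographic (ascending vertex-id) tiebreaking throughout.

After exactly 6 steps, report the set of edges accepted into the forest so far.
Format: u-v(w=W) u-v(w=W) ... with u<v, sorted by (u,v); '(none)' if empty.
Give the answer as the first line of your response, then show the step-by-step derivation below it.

0-3(w=15) 0-6(w=7) 1-5(w=6) 1-6(w=2) 2-5(w=11) 4-5(w=9)

step 1: add edge 1-6 (w=2); MST = {1-6(w=2)}
step 2: add edge 1-5 (w=6); MST = {1-5(w=6) 1-6(w=2)}
step 3: add edge 0-6 (w=7); MST = {0-6(w=7) 1-5(w=6) 1-6(w=2)}
step 4: add edge 4-5 (w=9); MST = {0-6(w=7) 1-5(w=6) 1-6(w=2) 4-5(w=9)}
step 5: add edge 2-5 (w=11); MST = {0-6(w=7) 1-5(w=6) 1-6(w=2) 2-5(w=11) 4-5(w=9)}
step 6: add edge 0-3 (w=15); MST = {0-3(w=15) 0-6(w=7) 1-5(w=6) 1-6(w=2) 2-5(w=11) 4-5(w=9)}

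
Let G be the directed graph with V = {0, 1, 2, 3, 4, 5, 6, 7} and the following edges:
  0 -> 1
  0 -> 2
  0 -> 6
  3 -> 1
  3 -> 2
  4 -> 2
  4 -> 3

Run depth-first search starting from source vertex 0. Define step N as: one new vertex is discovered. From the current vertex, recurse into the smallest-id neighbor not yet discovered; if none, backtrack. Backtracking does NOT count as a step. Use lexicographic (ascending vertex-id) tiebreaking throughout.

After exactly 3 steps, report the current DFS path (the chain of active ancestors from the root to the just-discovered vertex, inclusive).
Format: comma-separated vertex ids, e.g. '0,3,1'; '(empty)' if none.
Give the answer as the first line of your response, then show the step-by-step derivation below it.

0,2

step 1: discover 0; path=0; order=0
step 2: discover 1; path=0>1; order=0,1
step 3: discover 2; path=0>2; order=0,1,2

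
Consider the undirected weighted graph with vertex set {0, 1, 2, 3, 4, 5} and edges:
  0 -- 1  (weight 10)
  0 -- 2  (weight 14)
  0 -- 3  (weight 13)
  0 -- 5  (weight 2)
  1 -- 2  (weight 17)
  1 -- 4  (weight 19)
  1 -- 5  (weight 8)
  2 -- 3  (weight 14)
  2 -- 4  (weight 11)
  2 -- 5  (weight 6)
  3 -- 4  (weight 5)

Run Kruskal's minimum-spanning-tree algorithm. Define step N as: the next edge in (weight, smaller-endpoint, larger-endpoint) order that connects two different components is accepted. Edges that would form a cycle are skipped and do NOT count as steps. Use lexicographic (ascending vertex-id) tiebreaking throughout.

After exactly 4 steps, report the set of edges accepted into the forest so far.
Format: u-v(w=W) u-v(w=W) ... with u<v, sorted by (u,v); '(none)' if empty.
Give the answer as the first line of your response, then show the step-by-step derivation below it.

0-5(w=2) 1-5(w=8) 2-5(w=6) 3-4(w=5)

step 1: add edge 0-5 (w=2); MST = {0-5(w=2)}
step 2: add edge 3-4 (w=5); MST = {0-5(w=2) 3-4(w=5)}
step 3: add edge 2-5 (w=6); MST = {0-5(w=2) 2-5(w=6) 3-4(w=5)}
step 4: add edge 1-5 (w=8); MST = {0-5(w=2) 1-5(w=8) 2-5(w=6) 3-4(w=5)}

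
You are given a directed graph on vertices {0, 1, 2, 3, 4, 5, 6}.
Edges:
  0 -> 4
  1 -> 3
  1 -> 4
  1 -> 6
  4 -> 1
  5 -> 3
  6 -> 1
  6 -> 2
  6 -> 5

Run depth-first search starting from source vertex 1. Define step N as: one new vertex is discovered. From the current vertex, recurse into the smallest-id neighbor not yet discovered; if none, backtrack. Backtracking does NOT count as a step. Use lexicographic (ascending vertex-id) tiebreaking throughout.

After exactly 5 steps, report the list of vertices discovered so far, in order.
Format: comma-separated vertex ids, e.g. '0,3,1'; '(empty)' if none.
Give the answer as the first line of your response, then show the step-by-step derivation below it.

1,3,4,6,2

step 1: discover 1; path=1; order=1
step 2: discover 3; path=1>3; order=1,3
step 3: discover 4; path=1>4; order=1,3,4
step 4: discover 6; path=1>6; order=1,3,4,6
step 5: discover 2; path=1>6>2; order=1,3,4,6,2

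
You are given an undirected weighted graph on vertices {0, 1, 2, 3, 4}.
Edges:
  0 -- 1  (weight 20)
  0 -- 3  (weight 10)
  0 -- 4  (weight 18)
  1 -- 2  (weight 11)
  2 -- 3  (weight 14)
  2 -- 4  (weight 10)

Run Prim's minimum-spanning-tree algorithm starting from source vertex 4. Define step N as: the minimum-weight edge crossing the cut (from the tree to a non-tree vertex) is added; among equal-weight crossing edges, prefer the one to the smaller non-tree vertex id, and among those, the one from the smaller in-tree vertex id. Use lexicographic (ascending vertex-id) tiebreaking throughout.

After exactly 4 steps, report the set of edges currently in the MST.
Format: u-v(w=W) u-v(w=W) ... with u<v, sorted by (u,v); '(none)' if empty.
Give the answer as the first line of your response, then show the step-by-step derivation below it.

0-3(w=10) 1-2(w=11) 2-3(w=14) 2-4(w=10)

step 1: add edge 2-4 (w=10); MST = {2-4(w=10)}
step 2: add edge 1-2 (w=11); MST = {1-2(w=11) 2-4(w=10)}
step 3: add edge 2-3 (w=14); MST = {1-2(w=11) 2-3(w=14) 2-4(w=10)}
step 4: add edge 0-3 (w=10); MST = {0-3(w=10) 1-2(w=11) 2-3(w=14) 2-4(w=10)}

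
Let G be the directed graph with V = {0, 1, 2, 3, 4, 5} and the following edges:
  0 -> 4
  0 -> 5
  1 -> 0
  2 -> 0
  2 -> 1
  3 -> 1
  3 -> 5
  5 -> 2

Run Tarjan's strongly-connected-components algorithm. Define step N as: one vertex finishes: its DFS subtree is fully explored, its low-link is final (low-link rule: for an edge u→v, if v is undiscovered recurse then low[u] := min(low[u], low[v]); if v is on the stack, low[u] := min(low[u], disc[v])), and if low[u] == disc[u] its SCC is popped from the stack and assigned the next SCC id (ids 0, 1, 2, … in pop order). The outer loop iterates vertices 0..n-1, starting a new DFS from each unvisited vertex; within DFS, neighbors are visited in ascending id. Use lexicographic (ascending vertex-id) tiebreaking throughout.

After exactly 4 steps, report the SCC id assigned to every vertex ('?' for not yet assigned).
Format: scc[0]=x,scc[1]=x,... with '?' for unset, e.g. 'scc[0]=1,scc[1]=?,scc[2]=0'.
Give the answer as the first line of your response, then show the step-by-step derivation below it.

scc[0]=?,scc[1]=?,scc[2]=?,scc[3]=?,scc[4]=0,scc[5]=?

step 1: low=(low[0]=0,low[1]=?,low[2]=?,low[3]=?,low[4]=1,low[5]=?); scc=(scc[0]=?,scc[1]=?,scc[2]=?,scc[3]=?,scc[4]=0,scc[5]=?)
step 2: low=(low[0]=0,low[1]=0,low[2]=0,low[3]=?,low[4]=1,low[5]=2); scc=(scc[0]=?,scc[1]=?,scc[2]=?,scc[3]=?,scc[4]=0,scc[5]=?)
step 3: low=(low[0]=0,low[1]=0,low[2]=0,low[3]=?,low[4]=1,low[5]=2); scc=(scc[0]=?,scc[1]=?,scc[2]=?,scc[3]=?,scc[4]=0,scc[5]=?)
step 4: low=(low[0]=0,low[1]=0,low[2]=0,low[3]=?,low[4]=1,low[5]=0); scc=(scc[0]=?,scc[1]=?,scc[2]=?,scc[3]=?,scc[4]=0,scc[5]=?)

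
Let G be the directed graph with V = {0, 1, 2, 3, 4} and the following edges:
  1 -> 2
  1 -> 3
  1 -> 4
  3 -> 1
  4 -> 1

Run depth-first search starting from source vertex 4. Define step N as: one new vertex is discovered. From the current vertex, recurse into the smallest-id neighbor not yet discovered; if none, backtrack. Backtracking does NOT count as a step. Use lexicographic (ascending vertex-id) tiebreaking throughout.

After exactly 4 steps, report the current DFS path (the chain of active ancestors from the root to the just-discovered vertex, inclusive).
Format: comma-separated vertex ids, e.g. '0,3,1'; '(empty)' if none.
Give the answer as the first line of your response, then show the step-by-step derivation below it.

4,1,3

step 1: discover 4; path=4; order=4
step 2: discover 1; path=4>1; order=4,1
step 3: discover 2; path=4>1>2; order=4,1,2
step 4: discover 3; path=4>1>3; order=4,1,2,3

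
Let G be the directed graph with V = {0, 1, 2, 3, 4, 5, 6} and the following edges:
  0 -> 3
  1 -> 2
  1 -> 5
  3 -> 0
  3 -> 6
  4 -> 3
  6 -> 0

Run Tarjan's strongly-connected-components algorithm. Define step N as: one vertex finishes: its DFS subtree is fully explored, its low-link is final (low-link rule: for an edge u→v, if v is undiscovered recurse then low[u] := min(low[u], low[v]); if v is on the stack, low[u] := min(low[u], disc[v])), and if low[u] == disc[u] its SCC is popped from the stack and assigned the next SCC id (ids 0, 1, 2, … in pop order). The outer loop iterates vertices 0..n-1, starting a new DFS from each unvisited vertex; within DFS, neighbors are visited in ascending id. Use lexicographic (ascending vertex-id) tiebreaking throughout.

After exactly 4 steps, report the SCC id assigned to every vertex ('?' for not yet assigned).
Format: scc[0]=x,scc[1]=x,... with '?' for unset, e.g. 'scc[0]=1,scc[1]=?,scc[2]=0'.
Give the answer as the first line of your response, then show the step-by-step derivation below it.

scc[0]=0,scc[1]=?,scc[2]=1,scc[3]=0,scc[4]=?,scc[5]=?,scc[6]=0

step 1: low=(low[0]=0,low[1]=?,low[2]=?,low[3]=0,low[4]=?,low[5]=?,low[6]=0); scc=(scc[0]=?,scc[1]=?,scc[2]=?,scc[3]=?,scc[4]=?,scc[5]=?,scc[6]=?)
step 2: low=(low[0]=0,low[1]=?,low[2]=?,low[3]=0,low[4]=?,low[5]=?,low[6]=0); scc=(scc[0]=?,scc[1]=?,scc[2]=?,scc[3]=?,scc[4]=?,scc[5]=?,scc[6]=?)
step 3: low=(low[0]=0,low[1]=?,low[2]=?,low[3]=0,low[4]=?,low[5]=?,low[6]=0); scc=(scc[0]=0,scc[1]=?,scc[2]=?,scc[3]=0,scc[4]=?,scc[5]=?,scc[6]=0)
step 4: low=(low[0]=0,low[1]=3,low[2]=4,low[3]=0,low[4]=?,low[5]=?,low[6]=0); scc=(scc[0]=0,scc[1]=?,scc[2]=1,scc[3]=0,scc[4]=?,scc[5]=?,scc[6]=0)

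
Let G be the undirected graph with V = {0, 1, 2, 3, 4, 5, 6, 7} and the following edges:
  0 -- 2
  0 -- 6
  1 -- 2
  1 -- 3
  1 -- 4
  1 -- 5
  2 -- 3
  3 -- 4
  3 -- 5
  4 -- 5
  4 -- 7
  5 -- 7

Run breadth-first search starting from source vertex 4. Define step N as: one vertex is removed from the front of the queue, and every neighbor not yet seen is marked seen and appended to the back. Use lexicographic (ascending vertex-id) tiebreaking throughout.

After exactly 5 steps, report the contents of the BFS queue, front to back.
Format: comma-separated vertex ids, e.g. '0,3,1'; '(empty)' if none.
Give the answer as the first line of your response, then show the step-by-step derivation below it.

2

step 1: dequeue 4; queue=[1,3,5,7]; order=4
step 2: dequeue 1; queue=[3,5,7,2]; order=4,1
step 3: dequeue 3; queue=[5,7,2]; order=4,1,3
step 4: dequeue 5; queue=[7,2]; order=4,1,3,5
step 5: dequeue 7; queue=[2]; order=4,1,3,5,7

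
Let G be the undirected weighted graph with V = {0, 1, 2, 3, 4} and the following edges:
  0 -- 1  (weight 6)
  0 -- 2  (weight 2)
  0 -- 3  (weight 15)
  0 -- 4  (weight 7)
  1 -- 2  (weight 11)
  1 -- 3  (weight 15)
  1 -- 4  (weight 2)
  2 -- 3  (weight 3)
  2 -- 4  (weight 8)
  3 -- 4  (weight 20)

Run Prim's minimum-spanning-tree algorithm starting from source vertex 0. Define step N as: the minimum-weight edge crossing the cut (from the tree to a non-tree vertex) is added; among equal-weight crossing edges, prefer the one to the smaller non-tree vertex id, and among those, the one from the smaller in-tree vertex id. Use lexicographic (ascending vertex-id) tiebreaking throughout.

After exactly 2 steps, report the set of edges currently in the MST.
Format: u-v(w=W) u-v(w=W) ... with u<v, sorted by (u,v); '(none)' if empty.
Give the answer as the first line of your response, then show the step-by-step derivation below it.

0-2(w=2) 2-3(w=3)

step 1: add edge 0-2 (w=2); MST = {0-2(w=2)}
step 2: add edge 2-3 (w=3); MST = {0-2(w=2) 2-3(w=3)}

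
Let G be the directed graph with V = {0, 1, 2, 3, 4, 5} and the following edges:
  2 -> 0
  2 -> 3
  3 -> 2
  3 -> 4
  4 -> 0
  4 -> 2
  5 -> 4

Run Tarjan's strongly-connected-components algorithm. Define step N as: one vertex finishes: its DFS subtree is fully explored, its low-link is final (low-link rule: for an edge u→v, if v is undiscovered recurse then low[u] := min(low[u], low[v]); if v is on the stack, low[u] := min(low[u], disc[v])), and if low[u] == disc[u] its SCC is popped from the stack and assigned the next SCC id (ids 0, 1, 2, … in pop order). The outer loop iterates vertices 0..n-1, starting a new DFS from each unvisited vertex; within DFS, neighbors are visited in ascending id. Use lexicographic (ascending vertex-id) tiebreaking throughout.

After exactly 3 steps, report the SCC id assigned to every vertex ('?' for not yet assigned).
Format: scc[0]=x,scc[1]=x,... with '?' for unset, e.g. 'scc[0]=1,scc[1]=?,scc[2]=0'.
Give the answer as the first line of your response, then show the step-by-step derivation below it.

scc[0]=0,scc[1]=1,scc[2]=?,scc[3]=?,scc[4]=?,scc[5]=?

step 1: low=(low[0]=0,low[1]=?,low[2]=?,low[3]=?,low[4]=?,low[5]=?); scc=(scc[0]=0,scc[1]=?,scc[2]=?,scc[3]=?,scc[4]=?,scc[5]=?)
step 2: low=(low[0]=0,low[1]=1,low[2]=?,low[3]=?,low[4]=?,low[5]=?); scc=(scc[0]=0,scc[1]=1,scc[2]=?,scc[3]=?,scc[4]=?,scc[5]=?)
step 3: low=(low[0]=0,low[1]=1,low[2]=2,low[3]=2,low[4]=2,low[5]=?); scc=(scc[0]=0,scc[1]=1,scc[2]=?,scc[3]=?,scc[4]=?,scc[5]=?)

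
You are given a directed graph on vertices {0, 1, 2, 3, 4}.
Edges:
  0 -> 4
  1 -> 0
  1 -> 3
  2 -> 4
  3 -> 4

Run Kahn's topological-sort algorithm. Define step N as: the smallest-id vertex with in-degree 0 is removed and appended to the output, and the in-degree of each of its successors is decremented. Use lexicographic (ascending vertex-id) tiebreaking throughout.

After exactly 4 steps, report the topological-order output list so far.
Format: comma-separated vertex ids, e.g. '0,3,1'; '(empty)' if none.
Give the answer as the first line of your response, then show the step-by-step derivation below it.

1,0,2,3

step 1: output 1; order=[1]; indeg=(0,0,0,0,3)
step 2: output 0; order=[1,0]; indeg=(0,0,0,0,2)
step 3: output 2; order=[1,0,2]; indeg=(0,0,0,0,1)
step 4: output 3; order=[1,0,2,3]; indeg=(0,0,0,0,0)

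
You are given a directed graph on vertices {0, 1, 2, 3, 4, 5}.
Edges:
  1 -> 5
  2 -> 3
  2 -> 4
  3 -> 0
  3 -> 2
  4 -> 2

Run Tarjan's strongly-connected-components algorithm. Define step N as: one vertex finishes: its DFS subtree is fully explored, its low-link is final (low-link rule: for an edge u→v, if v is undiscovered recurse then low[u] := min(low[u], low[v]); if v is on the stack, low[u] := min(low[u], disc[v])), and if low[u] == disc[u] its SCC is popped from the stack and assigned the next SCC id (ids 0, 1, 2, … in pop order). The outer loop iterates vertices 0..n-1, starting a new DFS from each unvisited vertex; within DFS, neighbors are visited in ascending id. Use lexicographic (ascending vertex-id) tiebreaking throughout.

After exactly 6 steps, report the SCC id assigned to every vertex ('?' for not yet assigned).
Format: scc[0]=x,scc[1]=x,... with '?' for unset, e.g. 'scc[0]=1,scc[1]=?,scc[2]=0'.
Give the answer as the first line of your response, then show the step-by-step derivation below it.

scc[0]=0,scc[1]=2,scc[2]=3,scc[3]=3,scc[4]=3,scc[5]=1

step 1: low=(low[0]=0,low[1]=?,low[2]=?,low[3]=?,low[4]=?,low[5]=?); scc=(scc[0]=0,scc[1]=?,scc[2]=?,scc[3]=?,scc[4]=?,scc[5]=?)
step 2: low=(low[0]=0,low[1]=1,low[2]=?,low[3]=?,low[4]=?,low[5]=2); scc=(scc[0]=0,scc[1]=?,scc[2]=?,scc[3]=?,scc[4]=?,scc[5]=1)
step 3: low=(low[0]=0,low[1]=1,low[2]=?,low[3]=?,low[4]=?,low[5]=2); scc=(scc[0]=0,scc[1]=2,scc[2]=?,scc[3]=?,scc[4]=?,scc[5]=1)
step 4: low=(low[0]=0,low[1]=1,low[2]=3,low[3]=3,low[4]=?,low[5]=2); scc=(scc[0]=0,scc[1]=2,scc[2]=?,scc[3]=?,scc[4]=?,scc[5]=1)
step 5: low=(low[0]=0,low[1]=1,low[2]=3,low[3]=3,low[4]=3,low[5]=2); scc=(scc[0]=0,scc[1]=2,scc[2]=?,scc[3]=?,scc[4]=?,scc[5]=1)
step 6: low=(low[0]=0,low[1]=1,low[2]=3,low[3]=3,low[4]=3,low[5]=2); scc=(scc[0]=0,scc[1]=2,scc[2]=3,scc[3]=3,scc[4]=3,scc[5]=1)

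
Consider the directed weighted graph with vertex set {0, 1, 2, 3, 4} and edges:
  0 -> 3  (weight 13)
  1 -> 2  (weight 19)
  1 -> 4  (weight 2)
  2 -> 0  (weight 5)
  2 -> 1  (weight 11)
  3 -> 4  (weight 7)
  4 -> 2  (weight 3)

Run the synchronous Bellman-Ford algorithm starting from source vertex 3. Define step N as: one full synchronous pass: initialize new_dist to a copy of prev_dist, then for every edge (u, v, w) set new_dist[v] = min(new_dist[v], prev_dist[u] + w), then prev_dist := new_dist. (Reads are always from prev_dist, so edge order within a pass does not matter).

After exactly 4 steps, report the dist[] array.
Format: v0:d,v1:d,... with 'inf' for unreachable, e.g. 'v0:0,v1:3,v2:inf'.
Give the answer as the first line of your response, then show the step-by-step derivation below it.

v0:15,v1:21,v2:10,v3:0,v4:7

step 1: dist = v0:inf,v1:inf,v2:inf,v3:0,v4:7
step 2: dist = v0:inf,v1:inf,v2:10,v3:0,v4:7
step 3: dist = v0:15,v1:21,v2:10,v3:0,v4:7
step 4: dist = v0:15,v1:21,v2:10,v3:0,v4:7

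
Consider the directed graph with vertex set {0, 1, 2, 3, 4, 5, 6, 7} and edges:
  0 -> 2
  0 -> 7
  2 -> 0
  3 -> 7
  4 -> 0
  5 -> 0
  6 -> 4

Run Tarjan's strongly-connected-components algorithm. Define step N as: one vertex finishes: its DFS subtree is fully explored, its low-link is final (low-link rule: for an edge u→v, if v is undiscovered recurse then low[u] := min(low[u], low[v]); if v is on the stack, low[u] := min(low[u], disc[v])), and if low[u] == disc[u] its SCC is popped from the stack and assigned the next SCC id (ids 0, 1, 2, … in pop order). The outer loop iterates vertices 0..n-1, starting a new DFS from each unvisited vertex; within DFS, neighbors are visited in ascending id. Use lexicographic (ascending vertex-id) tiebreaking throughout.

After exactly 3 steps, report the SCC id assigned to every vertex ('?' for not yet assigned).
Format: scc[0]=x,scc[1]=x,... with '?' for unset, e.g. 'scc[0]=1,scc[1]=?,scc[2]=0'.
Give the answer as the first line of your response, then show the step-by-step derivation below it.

scc[0]=1,scc[1]=?,scc[2]=1,scc[3]=?,scc[4]=?,scc[5]=?,scc[6]=?,scc[7]=0

step 1: low=(low[0]=0,low[1]=?,low[2]=0,low[3]=?,low[4]=?,low[5]=?,low[6]=?,low[7]=?); scc=(scc[0]=?,scc[1]=?,scc[2]=?,scc[3]=?,scc[4]=?,scc[5]=?,scc[6]=?,scc[7]=?)
step 2: low=(low[0]=0,low[1]=?,low[2]=0,low[3]=?,low[4]=?,low[5]=?,low[6]=?,low[7]=2); scc=(scc[0]=?,scc[1]=?,scc[2]=?,scc[3]=?,scc[4]=?,scc[5]=?,scc[6]=?,scc[7]=0)
step 3: low=(low[0]=0,low[1]=?,low[2]=0,low[3]=?,low[4]=?,low[5]=?,low[6]=?,low[7]=2); scc=(scc[0]=1,scc[1]=?,scc[2]=1,scc[3]=?,scc[4]=?,scc[5]=?,scc[6]=?,scc[7]=0)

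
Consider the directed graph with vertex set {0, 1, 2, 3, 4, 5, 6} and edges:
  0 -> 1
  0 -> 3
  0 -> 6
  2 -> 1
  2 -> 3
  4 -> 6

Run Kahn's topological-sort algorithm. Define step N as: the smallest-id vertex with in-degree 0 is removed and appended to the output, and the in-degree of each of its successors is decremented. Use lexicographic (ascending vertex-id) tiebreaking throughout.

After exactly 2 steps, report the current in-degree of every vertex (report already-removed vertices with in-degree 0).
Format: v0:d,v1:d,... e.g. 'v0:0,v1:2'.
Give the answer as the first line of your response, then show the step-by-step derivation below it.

v0:0,v1:0,v2:0,v3:0,v4:0,v5:0,v6:1

step 1: output 0; order=[0]; indeg=(0,1,0,1,0,0,1)
step 2: output 2; order=[0,2]; indeg=(0,0,0,0,0,0,1)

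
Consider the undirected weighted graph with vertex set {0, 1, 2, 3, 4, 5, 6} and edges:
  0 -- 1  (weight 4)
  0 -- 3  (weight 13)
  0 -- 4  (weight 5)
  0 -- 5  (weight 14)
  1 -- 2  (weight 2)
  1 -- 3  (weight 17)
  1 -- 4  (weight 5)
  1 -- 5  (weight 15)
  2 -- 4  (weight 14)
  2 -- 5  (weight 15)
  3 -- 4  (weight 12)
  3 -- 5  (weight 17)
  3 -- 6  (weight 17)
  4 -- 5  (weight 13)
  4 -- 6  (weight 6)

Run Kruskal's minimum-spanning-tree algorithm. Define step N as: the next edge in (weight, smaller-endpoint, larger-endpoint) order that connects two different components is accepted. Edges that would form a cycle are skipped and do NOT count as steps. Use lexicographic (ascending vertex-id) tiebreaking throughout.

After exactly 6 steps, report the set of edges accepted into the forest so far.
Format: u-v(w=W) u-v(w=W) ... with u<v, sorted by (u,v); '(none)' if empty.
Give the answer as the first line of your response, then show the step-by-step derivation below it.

0-1(w=4) 0-4(w=5) 1-2(w=2) 3-4(w=12) 4-5(w=13) 4-6(w=6)

step 1: add edge 1-2 (w=2); MST = {1-2(w=2)}
step 2: add edge 0-1 (w=4); MST = {0-1(w=4) 1-2(w=2)}
step 3: add edge 0-4 (w=5); MST = {0-1(w=4) 0-4(w=5) 1-2(w=2)}
step 4: add edge 4-6 (w=6); MST = {0-1(w=4) 0-4(w=5) 1-2(w=2) 4-6(w=6)}
step 5: add edge 3-4 (w=12); MST = {0-1(w=4) 0-4(w=5) 1-2(w=2) 3-4(w=12) 4-6(w=6)}
step 6: add edge 4-5 (w=13); MST = {0-1(w=4) 0-4(w=5) 1-2(w=2) 3-4(w=12) 4-5(w=13) 4-6(w=6)}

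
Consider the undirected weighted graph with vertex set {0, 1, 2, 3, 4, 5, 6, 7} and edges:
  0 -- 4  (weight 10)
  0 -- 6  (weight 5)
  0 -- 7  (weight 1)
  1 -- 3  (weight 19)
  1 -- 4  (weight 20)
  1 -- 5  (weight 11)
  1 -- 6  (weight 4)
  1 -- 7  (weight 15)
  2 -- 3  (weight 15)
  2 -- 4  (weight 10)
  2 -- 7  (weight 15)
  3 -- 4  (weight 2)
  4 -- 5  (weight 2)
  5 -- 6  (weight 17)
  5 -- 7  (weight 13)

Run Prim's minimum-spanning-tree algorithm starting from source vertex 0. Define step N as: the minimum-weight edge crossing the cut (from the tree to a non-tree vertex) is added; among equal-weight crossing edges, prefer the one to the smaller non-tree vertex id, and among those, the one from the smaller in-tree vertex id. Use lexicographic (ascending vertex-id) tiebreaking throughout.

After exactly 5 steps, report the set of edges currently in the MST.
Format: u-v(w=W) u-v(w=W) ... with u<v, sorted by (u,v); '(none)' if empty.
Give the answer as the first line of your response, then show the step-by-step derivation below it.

0-4(w=10) 0-6(w=5) 0-7(w=1) 1-6(w=4) 3-4(w=2)

step 1: add edge 0-7 (w=1); MST = {0-7(w=1)}
step 2: add edge 0-6 (w=5); MST = {0-6(w=5) 0-7(w=1)}
step 3: add edge 1-6 (w=4); MST = {0-6(w=5) 0-7(w=1) 1-6(w=4)}
step 4: add edge 0-4 (w=10); MST = {0-4(w=10) 0-6(w=5) 0-7(w=1) 1-6(w=4)}
step 5: add edge 3-4 (w=2); MST = {0-4(w=10) 0-6(w=5) 0-7(w=1) 1-6(w=4) 3-4(w=2)}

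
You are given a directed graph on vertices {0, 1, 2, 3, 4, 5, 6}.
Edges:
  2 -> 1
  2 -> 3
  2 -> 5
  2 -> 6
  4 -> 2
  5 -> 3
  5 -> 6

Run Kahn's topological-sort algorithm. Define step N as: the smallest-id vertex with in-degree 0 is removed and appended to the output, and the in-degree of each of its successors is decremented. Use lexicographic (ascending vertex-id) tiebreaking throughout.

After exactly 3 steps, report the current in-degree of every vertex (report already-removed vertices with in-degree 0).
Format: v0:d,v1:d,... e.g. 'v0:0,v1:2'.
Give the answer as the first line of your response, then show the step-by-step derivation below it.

v0:0,v1:0,v2:0,v3:1,v4:0,v5:0,v6:1

step 1: output 0; order=[0]; indeg=(0,1,1,2,0,1,2)
step 2: output 4; order=[0,4]; indeg=(0,1,0,2,0,1,2)
step 3: output 2; order=[0,4,2]; indeg=(0,0,0,1,0,0,1)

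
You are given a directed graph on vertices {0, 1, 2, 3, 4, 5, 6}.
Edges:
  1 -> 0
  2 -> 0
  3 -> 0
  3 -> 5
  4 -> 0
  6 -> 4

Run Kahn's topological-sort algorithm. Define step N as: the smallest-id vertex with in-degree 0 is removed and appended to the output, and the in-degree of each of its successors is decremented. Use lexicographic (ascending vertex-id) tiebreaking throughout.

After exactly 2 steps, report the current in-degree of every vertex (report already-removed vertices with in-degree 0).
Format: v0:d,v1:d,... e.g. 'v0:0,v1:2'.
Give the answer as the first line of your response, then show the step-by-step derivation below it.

v0:2,v1:0,v2:0,v3:0,v4:1,v5:1,v6:0

step 1: output 1; order=[1]; indeg=(3,0,0,0,1,1,0)
step 2: output 2; order=[1,2]; indeg=(2,0,0,0,1,1,0)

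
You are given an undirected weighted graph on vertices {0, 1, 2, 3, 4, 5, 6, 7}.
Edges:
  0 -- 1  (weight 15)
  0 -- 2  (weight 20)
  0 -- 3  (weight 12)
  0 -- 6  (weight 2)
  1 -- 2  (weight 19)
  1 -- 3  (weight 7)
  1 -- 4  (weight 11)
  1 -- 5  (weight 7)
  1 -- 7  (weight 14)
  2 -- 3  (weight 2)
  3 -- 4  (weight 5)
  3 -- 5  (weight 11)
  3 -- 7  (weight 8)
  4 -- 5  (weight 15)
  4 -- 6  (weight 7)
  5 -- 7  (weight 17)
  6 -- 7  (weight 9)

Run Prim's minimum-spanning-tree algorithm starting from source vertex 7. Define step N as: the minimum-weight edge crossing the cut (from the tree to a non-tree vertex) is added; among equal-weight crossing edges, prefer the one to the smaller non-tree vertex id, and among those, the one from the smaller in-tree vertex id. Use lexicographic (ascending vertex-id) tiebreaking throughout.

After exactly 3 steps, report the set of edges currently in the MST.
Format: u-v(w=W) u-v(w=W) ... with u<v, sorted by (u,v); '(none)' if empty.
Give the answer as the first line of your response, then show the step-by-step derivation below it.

2-3(w=2) 3-4(w=5) 3-7(w=8)

step 1: add edge 3-7 (w=8); MST = {3-7(w=8)}
step 2: add edge 2-3 (w=2); MST = {2-3(w=2) 3-7(w=8)}
step 3: add edge 3-4 (w=5); MST = {2-3(w=2) 3-4(w=5) 3-7(w=8)}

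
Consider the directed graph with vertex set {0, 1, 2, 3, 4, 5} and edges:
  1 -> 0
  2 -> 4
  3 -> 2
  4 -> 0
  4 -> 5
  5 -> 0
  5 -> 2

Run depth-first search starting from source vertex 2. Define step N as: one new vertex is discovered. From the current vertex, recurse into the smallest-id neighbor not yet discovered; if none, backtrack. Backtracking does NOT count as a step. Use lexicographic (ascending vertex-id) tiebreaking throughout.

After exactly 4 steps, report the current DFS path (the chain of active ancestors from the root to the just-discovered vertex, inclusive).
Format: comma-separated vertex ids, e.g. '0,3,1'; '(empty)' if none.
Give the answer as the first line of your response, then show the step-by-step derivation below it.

2,4,5

step 1: discover 2; path=2; order=2
step 2: discover 4; path=2>4; order=2,4
step 3: discover 0; path=2>4>0; order=2,4,0
step 4: discover 5; path=2>4>5; order=2,4,0,5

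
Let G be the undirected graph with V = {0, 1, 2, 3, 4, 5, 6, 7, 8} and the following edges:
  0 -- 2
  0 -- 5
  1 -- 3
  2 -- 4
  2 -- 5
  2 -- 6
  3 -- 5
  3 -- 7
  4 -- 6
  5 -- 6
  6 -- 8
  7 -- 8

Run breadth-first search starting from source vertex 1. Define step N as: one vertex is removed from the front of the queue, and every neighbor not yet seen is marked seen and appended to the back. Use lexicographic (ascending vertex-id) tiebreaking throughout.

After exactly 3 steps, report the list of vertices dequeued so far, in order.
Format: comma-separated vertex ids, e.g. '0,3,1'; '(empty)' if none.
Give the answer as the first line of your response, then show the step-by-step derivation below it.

1,3,5

step 1: dequeue 1; queue=[3]; order=1
step 2: dequeue 3; queue=[5,7]; order=1,3
step 3: dequeue 5; queue=[7,0,2,6]; order=1,3,5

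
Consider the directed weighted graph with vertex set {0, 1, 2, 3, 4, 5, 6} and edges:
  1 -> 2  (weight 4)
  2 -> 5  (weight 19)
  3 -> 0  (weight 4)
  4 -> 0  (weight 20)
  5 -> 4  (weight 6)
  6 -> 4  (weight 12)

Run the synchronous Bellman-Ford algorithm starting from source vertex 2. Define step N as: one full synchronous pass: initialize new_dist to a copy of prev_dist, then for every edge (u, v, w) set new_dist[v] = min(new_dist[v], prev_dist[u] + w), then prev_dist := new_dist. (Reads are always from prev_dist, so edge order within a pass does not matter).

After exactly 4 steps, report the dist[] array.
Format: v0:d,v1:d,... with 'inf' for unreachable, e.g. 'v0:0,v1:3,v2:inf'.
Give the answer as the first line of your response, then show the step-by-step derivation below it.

v0:45,v1:inf,v2:0,v3:inf,v4:25,v5:19,v6:inf

step 1: dist = v0:inf,v1:inf,v2:0,v3:inf,v4:inf,v5:19,v6:inf
step 2: dist = v0:inf,v1:inf,v2:0,v3:inf,v4:25,v5:19,v6:inf
step 3: dist = v0:45,v1:inf,v2:0,v3:inf,v4:25,v5:19,v6:inf
step 4: dist = v0:45,v1:inf,v2:0,v3:inf,v4:25,v5:19,v6:inf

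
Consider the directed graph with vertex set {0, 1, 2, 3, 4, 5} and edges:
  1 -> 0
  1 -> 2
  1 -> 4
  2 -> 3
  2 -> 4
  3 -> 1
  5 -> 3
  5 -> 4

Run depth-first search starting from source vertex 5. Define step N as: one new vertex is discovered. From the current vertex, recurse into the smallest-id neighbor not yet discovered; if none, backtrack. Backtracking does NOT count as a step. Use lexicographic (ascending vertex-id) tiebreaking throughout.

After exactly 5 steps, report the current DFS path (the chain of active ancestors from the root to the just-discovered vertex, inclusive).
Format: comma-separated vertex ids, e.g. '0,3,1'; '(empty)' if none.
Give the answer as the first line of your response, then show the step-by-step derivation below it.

5,3,1,2

step 1: discover 5; path=5; order=5
step 2: discover 3; path=5>3; order=5,3
step 3: discover 1; path=5>3>1; order=5,3,1
step 4: discover 0; path=5>3>1>0; order=5,3,1,0
step 5: discover 2; path=5>3>1>2; order=5,3,1,0,2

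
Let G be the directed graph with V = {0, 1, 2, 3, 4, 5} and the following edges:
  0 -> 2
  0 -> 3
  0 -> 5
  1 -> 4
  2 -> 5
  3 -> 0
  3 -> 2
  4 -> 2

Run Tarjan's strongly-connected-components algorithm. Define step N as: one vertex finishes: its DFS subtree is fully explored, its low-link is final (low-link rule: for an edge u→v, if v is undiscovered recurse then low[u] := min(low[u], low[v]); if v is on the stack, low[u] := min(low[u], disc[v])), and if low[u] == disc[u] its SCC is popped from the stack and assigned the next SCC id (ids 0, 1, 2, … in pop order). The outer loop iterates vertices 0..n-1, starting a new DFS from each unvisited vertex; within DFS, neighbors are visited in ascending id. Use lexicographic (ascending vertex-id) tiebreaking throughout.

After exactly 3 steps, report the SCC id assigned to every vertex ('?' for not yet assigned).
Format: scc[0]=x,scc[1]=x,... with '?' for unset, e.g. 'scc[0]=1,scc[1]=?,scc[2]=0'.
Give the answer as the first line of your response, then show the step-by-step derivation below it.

scc[0]=?,scc[1]=?,scc[2]=1,scc[3]=?,scc[4]=?,scc[5]=0

step 1: low=(low[0]=0,low[1]=?,low[2]=1,low[3]=?,low[4]=?,low[5]=2); scc=(scc[0]=?,scc[1]=?,scc[2]=?,scc[3]=?,scc[4]=?,scc[5]=0)
step 2: low=(low[0]=0,low[1]=?,low[2]=1,low[3]=?,low[4]=?,low[5]=2); scc=(scc[0]=?,scc[1]=?,scc[2]=1,scc[3]=?,scc[4]=?,scc[5]=0)
step 3: low=(low[0]=0,low[1]=?,low[2]=1,low[3]=0,low[4]=?,low[5]=2); scc=(scc[0]=?,scc[1]=?,scc[2]=1,scc[3]=?,scc[4]=?,scc[5]=0)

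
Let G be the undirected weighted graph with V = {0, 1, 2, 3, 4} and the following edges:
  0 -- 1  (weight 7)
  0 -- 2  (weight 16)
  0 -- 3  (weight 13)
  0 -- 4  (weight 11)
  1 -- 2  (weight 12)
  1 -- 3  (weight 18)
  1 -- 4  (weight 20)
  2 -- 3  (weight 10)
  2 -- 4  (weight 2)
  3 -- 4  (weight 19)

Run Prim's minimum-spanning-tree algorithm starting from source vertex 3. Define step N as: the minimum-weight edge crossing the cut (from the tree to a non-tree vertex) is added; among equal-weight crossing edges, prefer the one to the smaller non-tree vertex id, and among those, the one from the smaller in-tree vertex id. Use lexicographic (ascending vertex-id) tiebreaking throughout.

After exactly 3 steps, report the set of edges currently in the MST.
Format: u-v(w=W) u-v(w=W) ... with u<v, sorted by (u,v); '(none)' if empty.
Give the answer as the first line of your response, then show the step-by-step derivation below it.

0-4(w=11) 2-3(w=10) 2-4(w=2)

step 1: add edge 2-3 (w=10); MST = {2-3(w=10)}
step 2: add edge 2-4 (w=2); MST = {2-3(w=10) 2-4(w=2)}
step 3: add edge 0-4 (w=11); MST = {0-4(w=11) 2-3(w=10) 2-4(w=2)}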